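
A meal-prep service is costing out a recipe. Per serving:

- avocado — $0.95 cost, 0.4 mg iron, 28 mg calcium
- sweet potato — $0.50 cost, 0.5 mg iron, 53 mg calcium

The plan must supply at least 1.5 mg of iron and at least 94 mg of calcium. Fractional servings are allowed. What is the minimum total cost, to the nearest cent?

$1.50

With two linear requirements the optimum uses one or two foods; enumerate the corners.
avocado only: max(1.5/0.4, 94/28) = 3.75 servings → $3.56.
sweet potato only: max(1.5/0.5, 94/53) = 3 servings → $1.50.
avocado + sweet potato: intersection lies outside the first quadrant.
So the least-cost plan costs $1.50.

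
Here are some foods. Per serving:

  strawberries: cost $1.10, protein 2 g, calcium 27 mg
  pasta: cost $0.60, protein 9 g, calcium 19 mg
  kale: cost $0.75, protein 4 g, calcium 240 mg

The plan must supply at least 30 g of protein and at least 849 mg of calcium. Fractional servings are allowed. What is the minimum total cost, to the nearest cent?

This is a tiny linear program; its minimum lies at a vertex of the feasible set. List the vertices and price them.
strawberries only: max(30/2, 849/27) = 31.44 servings → $34.59.
pasta only: max(30/9, 849/19) = 44.68 servings → $26.81.
kale only: max(30/4, 849/240) = 7.5 servings → $5.62.
strawberries + pasta: the both-tight solution has a negative serving — not a feasible corner.
strawberries + kale with both tight: 10.23 servings and 2.387 servings → $13.04.
pasta + kale with both tight: 1.825 servings and 3.393 servings → $3.64.
So the least-cost plan costs $3.64.

$3.64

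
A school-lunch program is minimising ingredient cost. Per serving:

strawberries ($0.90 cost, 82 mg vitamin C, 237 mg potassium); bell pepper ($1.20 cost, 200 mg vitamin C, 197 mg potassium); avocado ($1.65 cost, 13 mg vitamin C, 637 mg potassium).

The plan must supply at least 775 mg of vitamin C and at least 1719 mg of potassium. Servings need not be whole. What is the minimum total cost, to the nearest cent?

$7.06

A basic optimal solution has at most two foods positive. Try each food alone and each pair with both targets met exactly.
strawberries only: max(775/82, 1719/237) = 9.451 servings → $8.51.
bell pepper only: max(775/200, 1719/197) = 8.726 servings → $10.47.
avocado only: max(775/13, 1719/637) = 59.62 servings → $98.37.
strawberries + bell pepper with both tight: 6.117 servings and 1.367 servings → $7.15.
strawberries + avocado: intersection lies outside the first quadrant.
bell pepper + avocado with both tight: 3.775 servings and 1.531 servings → $7.06.
So the least-cost plan costs $7.06.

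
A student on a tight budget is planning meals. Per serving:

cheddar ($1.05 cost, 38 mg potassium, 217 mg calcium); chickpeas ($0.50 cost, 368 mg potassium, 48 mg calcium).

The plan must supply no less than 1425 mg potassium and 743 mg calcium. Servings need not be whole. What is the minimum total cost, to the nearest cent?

$4.56

A basic optimal solution has at most two foods positive. Try each food alone and each pair with both targets met exactly.
cheddar only: max(1425/38, 743/217) = 37.5 servings → $39.38.
chickpeas only: max(1425/368, 743/48) = 15.48 servings → $7.74.
cheddar + chickpeas with both tight: 2.627 servings and 3.601 servings → $4.56.
The minimum over all feasible corners is $4.56.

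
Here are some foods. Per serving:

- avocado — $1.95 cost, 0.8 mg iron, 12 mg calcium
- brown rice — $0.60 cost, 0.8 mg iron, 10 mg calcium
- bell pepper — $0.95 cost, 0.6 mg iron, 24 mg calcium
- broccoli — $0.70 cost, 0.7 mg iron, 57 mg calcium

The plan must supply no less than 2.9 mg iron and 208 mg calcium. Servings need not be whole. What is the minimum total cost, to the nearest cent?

This is a tiny linear program; its minimum lies at a vertex of the feasible set. List the vertices and price them.
avocado only: max(2.9/0.8, 208/12) = 17.33 servings → $33.80.
brown rice only: max(2.9/0.8, 208/10) = 20.8 servings → $12.48.
bell pepper only: max(2.9/0.6, 208/24) = 8.667 servings → $8.23.
broccoli only: max(2.9/0.7, 208/57) = 4.143 servings → $2.90.
avocado + brown rice: the both-tight solution has a negative serving — not a feasible corner.
avocado + bell pepper: intersection lies outside the first quadrant.
avocado + broccoli with both tight: 0.5296 servings and 3.538 servings → $3.51.
brown rice + bell pepper: intersection lies outside the first quadrant.
brown rice + broccoli with both tight: 0.5104 servings and 3.56 servings → $2.80.
bell pepper + broccoli with both tight: 1.132 servings and 3.172 servings → $3.30.
Cheapest feasible corner: $2.80.

$2.80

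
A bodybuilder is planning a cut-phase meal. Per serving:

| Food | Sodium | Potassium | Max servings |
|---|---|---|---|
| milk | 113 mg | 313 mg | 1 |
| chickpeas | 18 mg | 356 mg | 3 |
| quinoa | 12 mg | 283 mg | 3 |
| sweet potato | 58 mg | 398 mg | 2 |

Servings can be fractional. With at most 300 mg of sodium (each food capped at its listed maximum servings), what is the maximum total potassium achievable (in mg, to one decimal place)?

2973.4 mg

Potassium per mg sodium: quinoa 23.58, chickpeas 19.78, sweet potato 6.862, milk 2.77.
Take 3 servings of quinoa: uses 36 mg sodium, +849.0 mg potassium (running total 849.0 mg).
Take 3 servings of chickpeas: uses 54 mg sodium, +1068.0 mg potassium (running total 1917.0 mg).
Take 2 servings of sweet potato: uses 116 mg sodium, +796.0 mg potassium (running total 2713.0 mg).
Take 0.8319 servings of milk: uses 94 mg sodium, +260.4 mg potassium (running total 2973.4 mg).
Filling greedily by potassium-per-mg sodium is optimal for one linear limit, giving 2973.4 mg.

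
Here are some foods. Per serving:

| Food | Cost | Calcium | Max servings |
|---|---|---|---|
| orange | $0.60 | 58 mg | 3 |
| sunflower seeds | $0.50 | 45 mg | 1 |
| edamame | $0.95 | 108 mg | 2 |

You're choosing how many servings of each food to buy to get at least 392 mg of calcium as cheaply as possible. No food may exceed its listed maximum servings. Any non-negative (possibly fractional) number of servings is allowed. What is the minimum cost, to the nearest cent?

$3.72

Cost per mg of calcium: edamame $0.0088, orange $0.0103, sunflower seeds $0.0111.
Take 2 servings of edamame: +216.0 mg calcium for $1.90 (total $1.90, still need 176.0 mg).
Take 3 servings of orange: +174.0 mg calcium for $1.80 (total $3.70, still need 2.0 mg).
Take 0.04444 servings of sunflower seeds: +2.0 mg calcium for $0.02 (total $3.72, still need 0.0 mg).
Greedy by cheapest-per-mg is optimal for a single linear constraint, so the minimum cost is $3.72.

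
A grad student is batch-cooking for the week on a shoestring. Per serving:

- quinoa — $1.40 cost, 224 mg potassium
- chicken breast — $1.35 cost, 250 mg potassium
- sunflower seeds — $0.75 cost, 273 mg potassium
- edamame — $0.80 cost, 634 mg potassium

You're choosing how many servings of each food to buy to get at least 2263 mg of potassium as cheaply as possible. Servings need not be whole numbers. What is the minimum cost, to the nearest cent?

Cost per mg of potassium: edamame $0.0013, sunflower seeds $0.0027, chicken breast $0.0054, quinoa $0.0063.
With no serving limits, use only edamame: 2263 mg / 634 mg = 3.569 servings × $0.80 = $2.86.

$2.86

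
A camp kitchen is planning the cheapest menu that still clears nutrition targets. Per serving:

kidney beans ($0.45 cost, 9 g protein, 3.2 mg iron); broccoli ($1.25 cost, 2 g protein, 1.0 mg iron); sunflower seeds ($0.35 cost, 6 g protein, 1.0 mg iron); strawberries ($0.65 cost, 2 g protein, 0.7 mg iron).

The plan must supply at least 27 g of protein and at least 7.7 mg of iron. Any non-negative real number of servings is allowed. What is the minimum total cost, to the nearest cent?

$1.35

With two linear requirements the optimum uses one or two foods; enumerate the corners.
kidney beans only: max(27/9, 7.7/3.2) = 3 servings → $1.35.
broccoli only: max(27/2, 7.7/1.0) = 13.5 servings → $16.88.
sunflower seeds only: max(27/6, 7.7/1.0) = 7.7 servings → $2.69.
strawberries only: max(27/2, 7.7/0.7) = 13.5 servings → $8.78.
kidney beans + broccoli: the both-tight solution has a negative serving — not a feasible corner.
kidney beans + sunflower seeds with both tight: 1.882 servings and 1.676 servings → $1.43.
kidney beans + strawberries: the both-tight solution has a negative serving — not a feasible corner.
broccoli + sunflower seeds with both tight: 4.8 servings and 2.9 servings → $7.01.
broccoli + strawberries: the both-tight solution has a negative serving — not a feasible corner.
sunflower seeds + strawberries with both tight: 1.591 servings and 8.727 servings → $6.23.
Cheapest feasible corner: $1.35.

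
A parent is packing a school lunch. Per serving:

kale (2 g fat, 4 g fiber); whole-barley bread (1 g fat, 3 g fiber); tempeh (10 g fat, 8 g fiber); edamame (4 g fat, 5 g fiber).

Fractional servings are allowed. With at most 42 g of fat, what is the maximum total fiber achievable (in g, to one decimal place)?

126.0 g

Fiber per g fat: whole-barley bread 3, kale 2, edamame 1.25, tempeh 0.8.
With no serving limits, spend the whole fat allowance on whole-barley bread: 42 g / 1 g × 3 g = 126.0 g.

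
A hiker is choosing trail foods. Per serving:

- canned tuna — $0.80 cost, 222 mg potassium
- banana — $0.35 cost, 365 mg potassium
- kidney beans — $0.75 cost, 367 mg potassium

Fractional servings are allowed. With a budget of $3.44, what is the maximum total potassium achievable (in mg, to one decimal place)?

3587.4 mg

Potassium per dollar: banana 1043, kidney beans 489.3, canned tuna 277.5.
With no serving limits, spend the whole cost allowance on banana: $3.44 / $0.35 × 365 mg = 3587.4 mg.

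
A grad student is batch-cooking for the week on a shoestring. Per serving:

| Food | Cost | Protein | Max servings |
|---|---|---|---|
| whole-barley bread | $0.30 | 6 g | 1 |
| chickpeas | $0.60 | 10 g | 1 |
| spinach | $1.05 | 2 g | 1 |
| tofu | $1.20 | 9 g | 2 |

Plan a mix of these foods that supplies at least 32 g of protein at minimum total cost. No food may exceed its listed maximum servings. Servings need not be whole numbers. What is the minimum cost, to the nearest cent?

$3.03

Cost per g of protein: whole-barley bread $0.0500, chickpeas $0.0600, tofu $0.1333, spinach $0.5250.
Take 1 serving of whole-barley bread: +6.0 g protein for $0.30 (total $0.30, still need 26.0 g).
Take 1 serving of chickpeas: +10.0 g protein for $0.60 (total $0.90, still need 16.0 g).
Take 1.778 servings of tofu: +16.0 g protein for $2.13 (total $3.03, still need 0.0 g).
Greedy by cheapest-per-g is optimal for a single linear constraint, so the minimum cost is $3.03.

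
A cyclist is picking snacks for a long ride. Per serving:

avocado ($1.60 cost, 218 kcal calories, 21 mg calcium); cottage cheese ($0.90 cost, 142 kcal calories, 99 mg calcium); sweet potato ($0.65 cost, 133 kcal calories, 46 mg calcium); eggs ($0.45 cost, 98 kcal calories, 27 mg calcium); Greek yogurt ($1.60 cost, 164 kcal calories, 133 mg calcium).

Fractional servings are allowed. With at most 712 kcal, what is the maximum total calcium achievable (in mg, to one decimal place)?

577.4 mg

Calcium per kcal: Greek yogurt 0.811, cottage cheese 0.6972, sweet potato 0.3459, eggs 0.2755, avocado 0.09633.
With no serving limits, spend the whole calories allowance on Greek yogurt: 712 kcal / 164 kcal × 133 mg = 577.4 mg.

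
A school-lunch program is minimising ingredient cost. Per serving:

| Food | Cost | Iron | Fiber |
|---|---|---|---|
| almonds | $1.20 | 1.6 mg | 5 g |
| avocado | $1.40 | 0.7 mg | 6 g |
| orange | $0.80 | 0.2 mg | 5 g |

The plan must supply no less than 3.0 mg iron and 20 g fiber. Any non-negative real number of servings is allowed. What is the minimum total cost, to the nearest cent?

$3.83

The cheapest plan sits at a corner of the feasible region — with two constraints it uses at most two foods.
almonds only: max(3.0/1.6, 20/5) = 4 servings → $4.80.
avocado only: max(3.0/0.7, 20/6) = 4.286 servings → $6.00.
orange only: max(3.0/0.2, 20/5) = 15 servings → $12.00.
almonds + avocado with both tight: 0.6557 servings and 2.787 servings → $4.69.
almonds + orange with both tight: 1.571 servings and 2.429 servings → $3.83.
avocado + orange: the both-tight solution has a negative serving — not a feasible corner.
Cheapest feasible corner: $3.83.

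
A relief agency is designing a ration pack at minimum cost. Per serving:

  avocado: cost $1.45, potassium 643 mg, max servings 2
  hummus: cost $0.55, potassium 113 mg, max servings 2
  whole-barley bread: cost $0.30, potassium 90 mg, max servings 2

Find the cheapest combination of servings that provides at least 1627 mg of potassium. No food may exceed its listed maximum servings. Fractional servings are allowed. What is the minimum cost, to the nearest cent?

$4.28

Cost per mg of potassium: avocado $0.0023, whole-barley bread $0.0033, hummus $0.0049.
Take 2 servings of avocado: +1286.0 mg potassium for $2.90 (total $2.90, still need 341.0 mg).
Take 2 servings of whole-barley bread: +180.0 mg potassium for $0.60 (total $3.50, still need 161.0 mg).
Take 1.425 servings of hummus: +161.0 mg potassium for $0.78 (total $4.28, still need 0.0 mg).
Greedy by cheapest-per-mg is optimal for a single linear constraint, so the minimum cost is $4.28.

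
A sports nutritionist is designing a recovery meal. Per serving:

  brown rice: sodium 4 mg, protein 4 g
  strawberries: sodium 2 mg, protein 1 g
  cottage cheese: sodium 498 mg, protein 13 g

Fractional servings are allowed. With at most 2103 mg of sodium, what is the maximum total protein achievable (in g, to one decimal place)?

Protein per mg sodium: brown rice 1, strawberries 0.5, cottage cheese 0.0261.
With no serving limits, spend the whole sodium allowance on brown rice: 2103 mg / 4 mg × 4 g = 2103.0 g.

2103.0 g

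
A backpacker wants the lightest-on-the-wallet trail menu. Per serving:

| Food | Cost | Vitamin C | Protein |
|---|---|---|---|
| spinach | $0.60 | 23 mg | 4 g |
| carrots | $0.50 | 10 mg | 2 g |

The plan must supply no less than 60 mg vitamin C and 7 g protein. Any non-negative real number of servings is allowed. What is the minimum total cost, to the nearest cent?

$1.57

spinach only: max(60/23, 7/4) = 2.609 servings → $1.57.
carrots only: max(60/10, 7/2) = 6 servings → $3.00.
spinach + carrots with both targets exact would need a negative amount; discard.
Cheapest feasible corner: $1.57.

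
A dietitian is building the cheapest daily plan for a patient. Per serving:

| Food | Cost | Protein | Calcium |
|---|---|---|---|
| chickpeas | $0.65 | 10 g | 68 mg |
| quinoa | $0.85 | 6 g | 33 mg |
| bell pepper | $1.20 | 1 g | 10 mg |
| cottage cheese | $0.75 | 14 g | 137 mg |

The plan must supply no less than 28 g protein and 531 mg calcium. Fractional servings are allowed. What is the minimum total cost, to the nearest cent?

Minimising a linear cost over {protein ≥ 28, calcium ≥ 531, servings ≥ 0} — the optimum is at a vertex, using one or two foods.
chickpeas only: max(28/10, 531/68) = 7.809 servings → $5.08.
quinoa only: max(28/6, 531/33) = 16.09 servings → $13.68.
bell pepper only: max(28/1, 531/10) = 53.1 servings → $63.72.
cottage cheese only: max(28/14, 531/137) = 3.876 servings → $2.91.
chickpeas + quinoa with both targets exact would need a negative amount; discard.
chickpeas + bell pepper: the both-tight solution has a negative serving — not a feasible corner.
chickpeas + cottage cheese with both targets exact would need a negative amount; discard.
quinoa + bell pepper with both targets exact would need a negative amount; discard.
quinoa + cottage cheese with both targets exact would need a negative amount; discard.
bell pepper + cottage cheese with both targets exact would need a negative amount; discard.
Cheapest feasible corner: $2.91.

$2.91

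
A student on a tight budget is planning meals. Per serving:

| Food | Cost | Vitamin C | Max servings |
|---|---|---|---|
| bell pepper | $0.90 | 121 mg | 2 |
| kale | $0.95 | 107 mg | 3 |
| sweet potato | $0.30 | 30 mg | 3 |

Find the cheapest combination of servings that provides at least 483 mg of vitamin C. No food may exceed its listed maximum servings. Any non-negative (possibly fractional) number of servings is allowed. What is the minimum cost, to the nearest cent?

$3.94

Cost per mg of vitamin C: bell pepper $0.0074, kale $0.0089, sweet potato $0.0100.
Take 2 servings of bell pepper: +242.0 mg vitamin C for $1.80 (total $1.80, still need 241.0 mg).
Take 2.252 servings of kale: +241.0 mg vitamin C for $2.14 (total $3.94, still need 0.0 mg).
Filling from the cheapest source first is optimal under one linear minimum: $3.94.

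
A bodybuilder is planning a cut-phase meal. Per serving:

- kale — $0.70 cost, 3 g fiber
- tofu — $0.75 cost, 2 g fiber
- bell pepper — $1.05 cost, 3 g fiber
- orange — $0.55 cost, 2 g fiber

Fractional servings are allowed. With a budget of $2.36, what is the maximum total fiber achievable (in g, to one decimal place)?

Fiber per dollar: kale 4.286, orange 3.636, bell pepper 2.857, tofu 2.667.
With no serving limits, spend the whole cost allowance on kale: $2.36 / $0.70 × 3 g = 10.1 g.

10.1 g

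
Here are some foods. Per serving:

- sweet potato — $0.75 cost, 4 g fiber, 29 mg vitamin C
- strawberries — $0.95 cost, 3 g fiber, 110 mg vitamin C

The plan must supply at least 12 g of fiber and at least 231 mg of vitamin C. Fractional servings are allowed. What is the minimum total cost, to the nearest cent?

sweet potato only: max(12/4, 231/29) = 7.966 servings → $5.97.
strawberries only: max(12/3, 231/110) = 4 servings → $3.80.
sweet potato + strawberries with both tight: 1.776 servings and 1.632 servings → $2.88.
Cheapest feasible corner: $2.88.

$2.88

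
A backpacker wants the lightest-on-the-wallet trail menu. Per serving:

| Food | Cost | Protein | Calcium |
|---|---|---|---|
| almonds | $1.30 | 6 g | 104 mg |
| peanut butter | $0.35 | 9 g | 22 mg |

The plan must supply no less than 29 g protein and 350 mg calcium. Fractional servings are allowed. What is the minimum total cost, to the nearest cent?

Compare the cost at each extreme point of the feasible region.
almonds only: max(29/6, 350/104) = 4.833 servings → $6.28.
peanut butter only: max(29/9, 350/22) = 15.91 servings → $5.57.
almonds + peanut butter with both tight: 3.124 servings and 1.139 servings → $4.46.
So the least-cost plan costs $4.46.

$4.46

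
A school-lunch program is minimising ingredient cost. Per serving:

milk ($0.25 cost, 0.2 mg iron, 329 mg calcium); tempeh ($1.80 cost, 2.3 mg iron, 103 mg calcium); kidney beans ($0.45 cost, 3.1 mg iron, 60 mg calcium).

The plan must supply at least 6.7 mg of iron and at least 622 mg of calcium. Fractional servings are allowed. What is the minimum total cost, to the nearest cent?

The cheapest plan sits at a corner of the feasible region — with two constraints it uses at most two foods.
milk only: max(6.7/0.2, 622/329) = 33.5 servings → $8.38.
tempeh only: max(6.7/2.3, 622/103) = 6.039 servings → $10.87.
kidney beans only: max(6.7/3.1, 622/60) = 10.37 servings → $4.67.
milk + tempeh with both tight: 1.006 servings and 2.826 servings → $5.34.
milk + kidney beans with both tight: 1.514 servings and 2.064 servings → $1.31.
tempeh + kidney beans with both targets exact would need a negative amount; discard.
So the least-cost plan costs $1.31.

$1.31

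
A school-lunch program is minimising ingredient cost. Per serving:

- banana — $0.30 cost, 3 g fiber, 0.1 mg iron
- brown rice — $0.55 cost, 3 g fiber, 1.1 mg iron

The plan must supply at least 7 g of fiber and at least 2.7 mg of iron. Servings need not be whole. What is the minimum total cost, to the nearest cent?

$1.35

With two linear requirements the optimum uses one or two foods; enumerate the corners.
banana only: max(7/3, 2.7/0.1) = 27 servings → $8.10.
brown rice only: max(7/3, 2.7/1.1) = 2.455 servings → $1.35.
banana + brown rice: intersection lies outside the first quadrant.
Cheapest feasible corner: $1.35.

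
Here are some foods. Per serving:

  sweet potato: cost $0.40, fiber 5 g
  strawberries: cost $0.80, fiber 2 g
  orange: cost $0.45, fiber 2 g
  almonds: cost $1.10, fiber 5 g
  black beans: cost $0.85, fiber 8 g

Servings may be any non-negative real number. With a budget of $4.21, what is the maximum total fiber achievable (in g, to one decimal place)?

52.6 g

Fiber per dollar: sweet potato 12.5, black beans 9.412, almonds 4.545, orange 4.444, strawberries 2.5.
With no serving limits, spend the whole cost allowance on sweet potato: $4.21 / $0.40 × 5 g = 52.6 g.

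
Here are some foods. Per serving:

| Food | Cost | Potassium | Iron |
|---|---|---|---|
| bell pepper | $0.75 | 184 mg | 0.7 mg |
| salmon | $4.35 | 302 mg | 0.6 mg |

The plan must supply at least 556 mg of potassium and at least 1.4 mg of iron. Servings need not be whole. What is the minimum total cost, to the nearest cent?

bell pepper only: max(556/184, 1.4/0.7) = 3.022 servings → $2.27.
salmon only: max(556/302, 1.4/0.6) = 2.333 servings → $10.15.
bell pepper + salmon with both tight: 0.8832 servings and 1.303 servings → $6.33.
So the least-cost plan costs $2.27.

$2.27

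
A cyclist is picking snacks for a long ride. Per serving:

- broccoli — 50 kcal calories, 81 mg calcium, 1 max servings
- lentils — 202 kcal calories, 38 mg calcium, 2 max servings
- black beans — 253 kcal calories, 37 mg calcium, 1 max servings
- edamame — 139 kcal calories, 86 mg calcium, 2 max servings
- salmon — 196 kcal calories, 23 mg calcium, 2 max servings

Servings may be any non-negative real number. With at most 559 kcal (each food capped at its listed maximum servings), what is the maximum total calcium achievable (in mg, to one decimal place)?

296.5 mg

Calcium per kcal: broccoli 1.62, edamame 0.6187, lentils 0.1881, black beans 0.1462, salmon 0.1173.
Take 1 serving of broccoli: uses 50 kcal, +81.0 mg calcium (running total 81.0 mg).
Take 2 servings of edamame: uses 278 kcal, +172.0 mg calcium (running total 253.0 mg).
Take 1.144 servings of lentils: uses 231 kcal, +43.5 mg calcium (running total 296.5 mg).
Filling greedily by calcium-per-kcal is optimal for one linear limit, giving 296.5 mg.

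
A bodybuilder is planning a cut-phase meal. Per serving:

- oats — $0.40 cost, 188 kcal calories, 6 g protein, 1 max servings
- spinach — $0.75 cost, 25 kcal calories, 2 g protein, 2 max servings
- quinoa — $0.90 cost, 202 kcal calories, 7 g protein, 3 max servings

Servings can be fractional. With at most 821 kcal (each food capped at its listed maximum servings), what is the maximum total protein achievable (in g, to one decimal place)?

Protein per kcal: spinach 0.08, quinoa 0.03465, oats 0.03191.
Take 2 servings of spinach: uses 50 kcal, +4.0 g protein (running total 4.0 g).
Take 3 servings of quinoa: uses 606 kcal, +21.0 g protein (running total 25.0 g).
Take 0.8777 servings of oats: uses 165 kcal, +5.3 g protein (running total 30.3 g).
Greedy by best ratio exhausts the calories allowance optimally: 30.3 g.

30.3 g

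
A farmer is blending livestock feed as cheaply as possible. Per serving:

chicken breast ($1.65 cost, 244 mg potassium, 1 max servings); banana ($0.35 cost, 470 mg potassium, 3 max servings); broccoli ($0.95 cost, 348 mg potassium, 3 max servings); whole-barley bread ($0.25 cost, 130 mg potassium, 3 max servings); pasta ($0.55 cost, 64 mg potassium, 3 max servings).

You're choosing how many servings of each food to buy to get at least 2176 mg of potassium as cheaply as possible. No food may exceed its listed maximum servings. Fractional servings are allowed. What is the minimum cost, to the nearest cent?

$2.83

Cost per mg of potassium: banana $0.0007, whole-barley bread $0.0019, broccoli $0.0027, chicken breast $0.0068, pasta $0.0086.
Take 3 servings of banana: +1410.0 mg potassium for $1.05 (total $1.05, still need 766.0 mg).
Take 3 servings of whole-barley bread: +390.0 mg potassium for $0.75 (total $1.80, still need 376.0 mg).
Take 1.08 servings of broccoli: +376.0 mg potassium for $1.03 (total $2.83, still need 0.0 mg).
Greedy by cheapest-per-mg is optimal for a single linear constraint, so the minimum cost is $2.83.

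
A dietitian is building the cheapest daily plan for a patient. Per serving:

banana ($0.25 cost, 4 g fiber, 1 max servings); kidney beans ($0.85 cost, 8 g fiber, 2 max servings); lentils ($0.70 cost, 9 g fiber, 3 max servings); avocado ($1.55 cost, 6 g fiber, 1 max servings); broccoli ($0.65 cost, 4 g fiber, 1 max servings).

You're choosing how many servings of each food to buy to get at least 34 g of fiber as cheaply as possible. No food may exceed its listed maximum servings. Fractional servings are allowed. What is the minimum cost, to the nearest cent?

$2.67

Cost per g of fiber: banana $0.0625, lentils $0.0778, kidney beans $0.1062, broccoli $0.1625, avocado $0.2583.
Take 1 serving of banana: +4.0 g fiber for $0.25 (total $0.25, still need 30.0 g).
Take 3 servings of lentils: +27.0 g fiber for $2.10 (total $2.35, still need 3.0 g).
Take 0.375 servings of kidney beans: +3.0 g fiber for $0.32 (total $2.67, still need 0.0 g).
Filling from the cheapest source first is optimal under one linear minimum: $2.67.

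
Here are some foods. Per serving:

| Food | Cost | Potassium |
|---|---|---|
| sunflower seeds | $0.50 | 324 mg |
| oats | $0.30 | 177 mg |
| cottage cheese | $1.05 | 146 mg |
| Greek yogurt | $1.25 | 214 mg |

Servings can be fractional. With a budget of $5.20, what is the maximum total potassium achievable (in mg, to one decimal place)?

3369.6 mg

Potassium per dollar: sunflower seeds 648, oats 590, Greek yogurt 171.2, cottage cheese 139.
With no serving limits, spend the whole cost allowance on sunflower seeds: $5.20 / $0.50 × 324 mg = 3369.6 mg.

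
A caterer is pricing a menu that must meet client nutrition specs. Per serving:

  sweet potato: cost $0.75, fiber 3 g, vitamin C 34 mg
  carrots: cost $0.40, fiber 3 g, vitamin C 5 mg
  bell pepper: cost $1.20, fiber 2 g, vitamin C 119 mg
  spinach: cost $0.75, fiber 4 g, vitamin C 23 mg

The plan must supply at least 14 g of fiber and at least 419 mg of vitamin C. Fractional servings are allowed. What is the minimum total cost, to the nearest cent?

Two binding constraints pin down two serving amounts, so the optimal mix uses at most two foods. The candidates are each food alone (scaled to the tighter of fiber/vitamin C) and each pair with both constraints tight.
sweet potato only: max(14/3, 419/34) = 12.32 servings → $9.24.
carrots only: max(14/3, 419/5) = 83.8 servings → $33.52.
bell pepper only: max(14/2, 419/119) = 7 servings → $8.40.
spinach only: max(14/4, 419/23) = 18.22 servings → $13.66.
sweet potato + carrots: the both-tight solution has a negative serving — not a feasible corner.
sweet potato + bell pepper with both tight: 2.865 servings and 2.702 servings → $5.39.
sweet potato + spinach with both targets exact would need a negative amount; discard.
carrots + bell pepper with both tight: 2.386 servings and 3.421 servings → $5.06.
carrots + spinach: intersection lies outside the first quadrant.
bell pepper + spinach with both tight: 3.149 servings and 1.926 servings → $5.22.
The minimum over all feasible corners is $5.06.

$5.06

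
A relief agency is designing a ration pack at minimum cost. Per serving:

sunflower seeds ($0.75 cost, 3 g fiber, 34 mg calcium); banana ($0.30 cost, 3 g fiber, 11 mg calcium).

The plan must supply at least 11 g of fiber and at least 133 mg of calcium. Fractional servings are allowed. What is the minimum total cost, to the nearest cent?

Minimising a linear cost over {fiber ≥ 11, calcium ≥ 133, servings ≥ 0} — the optimum is at a vertex, using one or two foods.
sunflower seeds only: max(11/3, 133/34) = 3.912 servings → $2.93.
banana only: max(11/3, 133/11) = 12.09 servings → $3.63.
sunflower seeds + banana with both targets exact would need a negative amount; discard.
The minimum over all feasible corners is $2.93.

$2.93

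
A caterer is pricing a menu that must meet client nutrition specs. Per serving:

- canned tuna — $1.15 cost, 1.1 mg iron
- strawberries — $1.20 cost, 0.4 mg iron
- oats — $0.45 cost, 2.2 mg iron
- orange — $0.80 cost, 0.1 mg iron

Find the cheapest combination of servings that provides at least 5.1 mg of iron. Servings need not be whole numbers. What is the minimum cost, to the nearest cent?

Cost per mg of iron: oats $0.2045, canned tuna $1.0455, strawberries $3.0000, orange $8.0000.
With no serving limits, use only oats: 5.1 mg / 2.2 mg = 2.318 servings × $0.45 = $1.04.

$1.04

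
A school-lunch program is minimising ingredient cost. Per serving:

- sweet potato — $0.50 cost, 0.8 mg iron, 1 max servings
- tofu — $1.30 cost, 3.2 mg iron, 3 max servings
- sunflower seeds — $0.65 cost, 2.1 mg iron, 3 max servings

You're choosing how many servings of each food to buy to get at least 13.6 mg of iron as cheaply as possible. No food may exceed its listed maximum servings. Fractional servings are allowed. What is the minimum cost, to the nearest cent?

Cost per mg of iron: sunflower seeds $0.3095, tofu $0.4062, sweet potato $0.6250.
Take 3 servings of sunflower seeds: +6.3 mg iron for $1.95 (total $1.95, still need 7.3 mg).
Take 2.281 servings of tofu: +7.3 mg iron for $2.97 (total $4.92, still need 0.0 mg).
Greedy by cheapest-per-mg is optimal for a single linear constraint, so the minimum cost is $4.92.

$4.92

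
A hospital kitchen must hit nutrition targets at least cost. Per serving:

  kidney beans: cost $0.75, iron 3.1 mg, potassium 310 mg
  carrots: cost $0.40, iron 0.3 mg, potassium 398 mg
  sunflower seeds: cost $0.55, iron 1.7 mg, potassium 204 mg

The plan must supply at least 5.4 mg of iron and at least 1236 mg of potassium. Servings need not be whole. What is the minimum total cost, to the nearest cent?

Minimising a linear cost over {iron ≥ 5.4, potassium ≥ 1236, servings ≥ 0} — the optimum is at a vertex, using one or two foods.
kidney beans only: max(5.4/3.1, 1236/310) = 3.987 servings → $2.99.
carrots only: max(5.4/0.3, 1236/398) = 18 servings → $7.20.
sunflower seeds only: max(5.4/1.7, 1236/204) = 6.059 servings → $3.33.
kidney beans + carrots with both tight: 1.559 servings and 1.891 servings → $1.93.
kidney beans + sunflower seeds: the both-tight solution has a negative serving — not a feasible corner.
carrots + sunflower seeds with both tight: 1.624 servings and 2.89 servings → $2.24.
So the least-cost plan costs $1.93.

$1.93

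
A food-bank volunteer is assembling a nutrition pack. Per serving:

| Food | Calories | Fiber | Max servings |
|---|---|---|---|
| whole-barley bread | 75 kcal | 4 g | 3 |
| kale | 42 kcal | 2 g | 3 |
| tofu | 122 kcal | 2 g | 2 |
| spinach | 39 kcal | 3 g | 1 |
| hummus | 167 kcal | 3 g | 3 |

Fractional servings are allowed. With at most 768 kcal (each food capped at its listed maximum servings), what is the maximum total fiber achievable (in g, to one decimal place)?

Fiber per kcal: spinach 0.07692, whole-barley bread 0.05333, kale 0.04762, hummus 0.01796, tofu 0.01639.
Take 1 serving of spinach: uses 39 kcal, +3.0 g fiber (running total 3.0 g).
Take 3 servings of whole-barley bread: uses 225 kcal, +12.0 g fiber (running total 15.0 g).
Take 3 servings of kale: uses 126 kcal, +6.0 g fiber (running total 21.0 g).
Take 2.263 servings of hummus: uses 378 kcal, +6.8 g fiber (running total 27.8 g).
Filling greedily by fiber-per-kcal is optimal for one linear limit, giving 27.8 g.

27.8 g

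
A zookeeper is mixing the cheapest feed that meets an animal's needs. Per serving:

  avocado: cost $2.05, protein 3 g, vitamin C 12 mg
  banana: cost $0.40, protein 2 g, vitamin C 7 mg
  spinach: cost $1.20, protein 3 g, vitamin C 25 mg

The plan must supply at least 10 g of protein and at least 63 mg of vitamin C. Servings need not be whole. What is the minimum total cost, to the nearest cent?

A basic optimal solution has at most two foods positive. Try each food alone and each pair with both targets met exactly.
avocado only: max(10/3, 63/12) = 5.25 servings → $10.76.
banana only: max(10/2, 63/7) = 9 servings → $3.60.
spinach only: max(10/3, 63/25) = 3.333 servings → $4.00.
avocado + banana: the both-tight solution has a negative serving — not a feasible corner.
avocado + spinach with both tight: 1.564 servings and 1.769 servings → $5.33.
banana + spinach with both tight: 2.103 servings and 1.931 servings → $3.16.
So the least-cost plan costs $3.16.

$3.16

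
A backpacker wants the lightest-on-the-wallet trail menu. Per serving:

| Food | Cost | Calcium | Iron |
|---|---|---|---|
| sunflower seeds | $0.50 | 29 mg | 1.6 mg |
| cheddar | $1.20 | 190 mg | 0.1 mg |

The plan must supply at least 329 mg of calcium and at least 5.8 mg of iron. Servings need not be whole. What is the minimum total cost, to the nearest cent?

$3.20

sunflower seeds only: max(329/29, 5.8/1.6) = 11.34 servings → $5.67.
cheddar only: max(329/190, 5.8/0.1) = 58 servings → $69.60.
sunflower seeds + cheddar with both tight: 3.551 servings and 1.19 servings → $3.20.
The minimum over all feasible corners is $3.20.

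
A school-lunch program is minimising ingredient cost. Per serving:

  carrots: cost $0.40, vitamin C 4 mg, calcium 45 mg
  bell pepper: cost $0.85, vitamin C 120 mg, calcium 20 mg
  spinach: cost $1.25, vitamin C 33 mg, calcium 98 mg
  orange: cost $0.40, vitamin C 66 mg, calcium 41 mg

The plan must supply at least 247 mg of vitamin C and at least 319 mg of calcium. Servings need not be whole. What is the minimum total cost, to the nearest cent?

$2.96

At the optimum either one food covers both requirements or two foods hit both targets exactly; no other combination can be cheaper.
carrots only: max(247/4, 319/45) = 61.75 servings → $24.70.
bell pepper only: max(247/120, 319/20) = 15.95 servings → $13.56.
spinach only: max(247/33, 319/98) = 7.485 servings → $9.36.
orange only: max(247/66, 319/41) = 7.78 servings → $3.11.
carrots + bell pepper with both tight: 6.267 servings and 1.849 servings → $4.08.
carrots + spinach: intersection lies outside the first quadrant.
carrots + orange with both tight: 3.894 servings and 3.506 servings → $2.96.
bell pepper + spinach with both tight: 1.232 servings and 3.004 servings → $4.80.
bell pepper + orange: the both-tight solution has a negative serving — not a feasible corner.
spinach + orange with both tight: 2.136 servings and 2.674 servings → $3.74.
So the least-cost plan costs $2.96.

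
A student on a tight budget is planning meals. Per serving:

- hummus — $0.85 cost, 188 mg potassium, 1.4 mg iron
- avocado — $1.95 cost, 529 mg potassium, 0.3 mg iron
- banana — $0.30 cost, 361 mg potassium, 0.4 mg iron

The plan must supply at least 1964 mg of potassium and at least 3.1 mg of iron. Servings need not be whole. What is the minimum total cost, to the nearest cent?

For a min-cost LP with two ≥-constraints, a basic feasible solution has at most two positive variables.
hummus only: max(1964/188, 3.1/1.4) = 10.45 servings → $8.88.
avocado only: max(1964/529, 3.1/0.3) = 10.33 servings → $20.15.
banana only: max(1964/361, 3.1/0.4) = 7.75 servings → $2.33.
hummus + avocado with both tight: 1.536 servings and 3.167 servings → $7.48.
hummus + banana with both tight: 0.7752 servings and 5.037 servings → $2.17.
avocado + banana: intersection lies outside the first quadrant.
The minimum over all feasible corners is $2.17.

$2.17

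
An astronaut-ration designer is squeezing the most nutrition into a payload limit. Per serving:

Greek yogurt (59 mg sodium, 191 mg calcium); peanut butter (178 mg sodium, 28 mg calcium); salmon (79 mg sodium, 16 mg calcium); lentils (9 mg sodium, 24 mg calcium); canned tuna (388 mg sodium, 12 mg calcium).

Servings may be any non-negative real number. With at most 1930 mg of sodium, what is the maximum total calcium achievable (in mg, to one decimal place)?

6248.0 mg

Calcium per mg sodium: Greek yogurt 3.237, lentils 2.667, salmon 0.2025, peanut butter 0.1573, canned tuna 0.03093.
With no serving limits, spend the whole sodium allowance on Greek yogurt: 1930 mg / 59 mg × 191 mg = 6248.0 mg.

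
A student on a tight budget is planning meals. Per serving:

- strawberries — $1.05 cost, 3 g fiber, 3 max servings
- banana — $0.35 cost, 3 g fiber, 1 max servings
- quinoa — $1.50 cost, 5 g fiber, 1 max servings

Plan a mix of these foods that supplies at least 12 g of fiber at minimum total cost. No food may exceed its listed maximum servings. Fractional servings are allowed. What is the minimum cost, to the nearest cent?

$3.25

Cost per g of fiber: banana $0.1167, quinoa $0.3000, strawberries $0.3500.
Take 1 serving of banana: +3.0 g fiber for $0.35 (total $0.35, still need 9.0 g).
Take 1 serving of quinoa: +5.0 g fiber for $1.50 (total $1.85, still need 4.0 g).
Take 1.333 servings of strawberries: +4.0 g fiber for $1.40 (total $3.25, still need 0.0 g).
Filling from the cheapest source first is optimal under one linear minimum: $3.25.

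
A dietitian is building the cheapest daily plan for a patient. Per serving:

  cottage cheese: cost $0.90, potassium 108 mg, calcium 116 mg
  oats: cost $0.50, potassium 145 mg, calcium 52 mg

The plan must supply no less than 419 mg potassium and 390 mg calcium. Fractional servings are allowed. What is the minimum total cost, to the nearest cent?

This is a tiny linear program; its minimum lies at a vertex of the feasible set. List the vertices and price them.
cottage cheese only: max(419/108, 390/116) = 3.88 servings → $3.49.
oats only: max(419/145, 390/52) = 7.5 servings → $3.75.
cottage cheese + oats with both tight: 3.103 servings and 0.5787 servings → $3.08.
The minimum over all feasible corners is $3.08.

$3.08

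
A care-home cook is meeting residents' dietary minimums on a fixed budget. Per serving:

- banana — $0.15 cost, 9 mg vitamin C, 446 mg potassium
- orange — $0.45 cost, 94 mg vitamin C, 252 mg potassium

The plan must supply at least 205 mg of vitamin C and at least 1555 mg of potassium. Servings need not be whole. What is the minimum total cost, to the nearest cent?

$1.24

With two linear requirements the optimum uses one or two foods; enumerate the corners.
banana only: max(205/9, 1555/446) = 22.78 servings → $3.42.
orange only: max(205/94, 1555/252) = 6.171 servings → $2.78.
banana + orange with both tight: 2.383 servings and 1.953 servings → $1.24.
Cheapest feasible corner: $1.24.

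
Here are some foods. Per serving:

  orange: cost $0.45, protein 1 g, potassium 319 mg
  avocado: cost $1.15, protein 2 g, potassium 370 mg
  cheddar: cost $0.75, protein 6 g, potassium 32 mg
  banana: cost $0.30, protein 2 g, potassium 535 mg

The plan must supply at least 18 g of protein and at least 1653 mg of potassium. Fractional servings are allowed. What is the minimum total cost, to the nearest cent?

$2.40

For a min-cost LP with two ≥-constraints, a basic feasible solution has at most two positive variables.
orange only: max(18/1, 1653/319) = 18 servings → $8.10.
avocado only: max(18/2, 1653/370) = 9 servings → $10.35.
cheddar only: max(18/6, 1653/32) = 51.66 servings → $38.74.
banana only: max(18/2, 1653/535) = 9 servings → $2.70.
orange + avocado: intersection lies outside the first quadrant.
orange + cheddar with both tight: 4.964 servings and 2.173 servings → $3.86.
orange + banana: the both-tight solution has a negative serving — not a feasible corner.
avocado + cheddar with both tight: 4.333 servings and 1.556 servings → $6.15.
avocado + banana with both targets exact would need a negative amount; discard.
cheddar + banana with both tight: 2.01 servings and 2.969 servings → $2.40.
So the least-cost plan costs $2.40.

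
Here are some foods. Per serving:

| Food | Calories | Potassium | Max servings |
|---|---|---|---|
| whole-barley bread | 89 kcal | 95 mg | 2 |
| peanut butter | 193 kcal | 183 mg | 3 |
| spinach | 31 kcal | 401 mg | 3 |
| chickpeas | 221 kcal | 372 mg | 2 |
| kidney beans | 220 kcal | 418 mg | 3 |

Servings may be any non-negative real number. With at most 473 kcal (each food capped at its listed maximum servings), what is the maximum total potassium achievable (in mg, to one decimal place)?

Potassium per kcal: spinach 12.94, kidney beans 1.9, chickpeas 1.683, whole-barley bread 1.067, peanut butter 0.9482.
Take 3 servings of spinach: uses 93 kcal, +1203.0 mg potassium (running total 1203.0 mg).
Take 1.727 servings of kidney beans: uses 380 kcal, +722.0 mg potassium (running total 1925.0 mg).
Filling greedily by potassium-per-kcal is optimal for one linear limit, giving 1925.0 mg.

1925.0 mg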